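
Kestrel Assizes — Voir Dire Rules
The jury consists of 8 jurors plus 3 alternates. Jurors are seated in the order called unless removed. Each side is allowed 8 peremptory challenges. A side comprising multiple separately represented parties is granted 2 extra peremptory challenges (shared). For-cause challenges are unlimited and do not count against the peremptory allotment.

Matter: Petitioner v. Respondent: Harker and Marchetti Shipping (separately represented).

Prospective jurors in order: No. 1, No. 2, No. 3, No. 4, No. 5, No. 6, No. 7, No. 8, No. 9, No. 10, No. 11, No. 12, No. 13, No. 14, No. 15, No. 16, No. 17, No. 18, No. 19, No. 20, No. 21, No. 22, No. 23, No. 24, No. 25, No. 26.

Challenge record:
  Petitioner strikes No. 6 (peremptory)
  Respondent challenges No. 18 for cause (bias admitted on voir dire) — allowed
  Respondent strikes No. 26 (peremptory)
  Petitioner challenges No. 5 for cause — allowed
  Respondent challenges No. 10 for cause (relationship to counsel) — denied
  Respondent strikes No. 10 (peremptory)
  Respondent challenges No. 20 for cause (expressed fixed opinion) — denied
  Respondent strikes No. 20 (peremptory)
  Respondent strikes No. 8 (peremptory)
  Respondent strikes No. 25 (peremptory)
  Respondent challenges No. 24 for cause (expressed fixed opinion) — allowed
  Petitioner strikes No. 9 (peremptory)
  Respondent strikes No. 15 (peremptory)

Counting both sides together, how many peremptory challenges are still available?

Petitioner allotment: 8. Respondent allotment: 8 base + 2 multi-party = 10.
Petitioner peremptories used: #6, #9 — 2 (the for-cause on #5 doesn't count).
Respondent peremptories used: #26, #10, #20, #8, #25, #15 — 6 (for-cause on #18, #10, #20, #24 don't count).
Remaining: (8 − 2) + (10 − 6) = 10.

10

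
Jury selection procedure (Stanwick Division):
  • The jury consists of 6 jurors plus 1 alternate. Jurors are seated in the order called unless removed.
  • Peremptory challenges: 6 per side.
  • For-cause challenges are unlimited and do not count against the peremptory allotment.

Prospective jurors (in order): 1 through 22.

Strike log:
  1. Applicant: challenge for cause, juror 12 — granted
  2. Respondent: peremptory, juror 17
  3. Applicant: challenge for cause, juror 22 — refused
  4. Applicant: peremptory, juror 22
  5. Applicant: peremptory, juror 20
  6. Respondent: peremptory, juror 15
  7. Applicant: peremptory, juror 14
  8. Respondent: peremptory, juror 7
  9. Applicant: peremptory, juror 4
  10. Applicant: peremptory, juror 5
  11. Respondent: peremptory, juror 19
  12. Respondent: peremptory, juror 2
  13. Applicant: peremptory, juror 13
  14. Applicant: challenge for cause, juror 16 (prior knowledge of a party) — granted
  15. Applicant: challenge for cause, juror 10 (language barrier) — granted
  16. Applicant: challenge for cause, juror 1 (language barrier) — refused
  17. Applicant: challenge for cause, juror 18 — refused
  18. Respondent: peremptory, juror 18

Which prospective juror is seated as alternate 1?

21

Removed: #2, #4, #5, #7, #10, #12, #13, #14, #15, #16, #17, #18, #19, #20, #22. (#1 stays — for-cause denied.)
Seating in order: seats 1–6 → #1, #3, #6, #8, #9, #11; alternates → #21.
So alternate 1 is #21.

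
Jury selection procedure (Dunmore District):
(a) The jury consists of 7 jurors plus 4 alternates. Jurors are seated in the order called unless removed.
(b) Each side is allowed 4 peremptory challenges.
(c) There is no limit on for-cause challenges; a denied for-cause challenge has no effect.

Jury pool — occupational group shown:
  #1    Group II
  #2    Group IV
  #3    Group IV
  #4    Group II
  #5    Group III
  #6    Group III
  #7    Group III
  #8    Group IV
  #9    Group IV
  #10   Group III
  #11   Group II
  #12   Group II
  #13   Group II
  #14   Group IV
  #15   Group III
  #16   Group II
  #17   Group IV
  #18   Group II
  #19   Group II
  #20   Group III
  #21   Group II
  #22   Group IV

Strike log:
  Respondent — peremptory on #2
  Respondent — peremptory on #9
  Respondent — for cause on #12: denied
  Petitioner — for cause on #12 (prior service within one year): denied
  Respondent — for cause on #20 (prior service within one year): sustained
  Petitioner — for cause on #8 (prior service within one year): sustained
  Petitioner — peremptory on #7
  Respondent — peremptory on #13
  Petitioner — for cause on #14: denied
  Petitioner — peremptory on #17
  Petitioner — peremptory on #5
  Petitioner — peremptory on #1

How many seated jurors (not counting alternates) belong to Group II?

Removed: #1, #2, #5, #7, #8, #9, #13, #17, #20.
Seated jurors 1–7: #3, #4, #6, #10, #11, #12, #14 (alternates #15, #16, #18, #19 not counted).
Of those, in Group II: #4, #11, #12 → 3.

3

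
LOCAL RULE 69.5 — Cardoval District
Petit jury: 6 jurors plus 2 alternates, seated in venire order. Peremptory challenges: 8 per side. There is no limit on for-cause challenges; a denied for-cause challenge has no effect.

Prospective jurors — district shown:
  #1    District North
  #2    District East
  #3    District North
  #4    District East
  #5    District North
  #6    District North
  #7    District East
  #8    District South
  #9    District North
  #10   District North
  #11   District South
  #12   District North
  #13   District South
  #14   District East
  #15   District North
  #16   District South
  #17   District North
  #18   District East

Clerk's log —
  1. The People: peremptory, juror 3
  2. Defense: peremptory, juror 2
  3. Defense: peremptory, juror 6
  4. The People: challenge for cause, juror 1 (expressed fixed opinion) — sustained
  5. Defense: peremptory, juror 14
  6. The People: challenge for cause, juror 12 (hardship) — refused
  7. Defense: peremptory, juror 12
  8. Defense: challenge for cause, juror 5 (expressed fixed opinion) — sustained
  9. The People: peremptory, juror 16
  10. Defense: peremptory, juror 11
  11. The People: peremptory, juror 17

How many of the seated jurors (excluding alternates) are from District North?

Removed: #1, #2, #3, #5, #6, #11, #12, #14, #16, #17.
Seated jurors 1–6: #4, #7, #8, #9, #10, #13 (alternates #15, #18 not counted).
Of those, in District North: #9, #10 → 2.

2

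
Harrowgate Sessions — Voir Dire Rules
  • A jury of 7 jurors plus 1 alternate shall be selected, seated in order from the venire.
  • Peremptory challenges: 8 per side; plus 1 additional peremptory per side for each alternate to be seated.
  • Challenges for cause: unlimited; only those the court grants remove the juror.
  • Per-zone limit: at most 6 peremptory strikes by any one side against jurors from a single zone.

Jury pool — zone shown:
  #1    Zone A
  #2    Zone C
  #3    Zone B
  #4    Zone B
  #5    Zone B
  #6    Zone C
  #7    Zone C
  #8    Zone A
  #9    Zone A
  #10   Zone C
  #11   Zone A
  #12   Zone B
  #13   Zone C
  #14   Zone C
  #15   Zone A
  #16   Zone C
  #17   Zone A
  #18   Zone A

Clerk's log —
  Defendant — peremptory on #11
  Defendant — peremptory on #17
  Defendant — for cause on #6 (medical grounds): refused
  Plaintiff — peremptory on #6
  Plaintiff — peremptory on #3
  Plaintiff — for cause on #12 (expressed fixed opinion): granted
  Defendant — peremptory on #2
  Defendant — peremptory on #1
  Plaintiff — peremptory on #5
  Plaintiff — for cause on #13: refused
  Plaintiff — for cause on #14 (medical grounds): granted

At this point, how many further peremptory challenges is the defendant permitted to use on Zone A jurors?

Defendant peremptories so far: #11, #17, #2, #1 — 4 of 9 used, 5 left overall.
Against Zone A: #11, #17, #1 — 3 used; per-zone cap 6 leaves 3.
Binding limit: min(5, 3) = 3.

3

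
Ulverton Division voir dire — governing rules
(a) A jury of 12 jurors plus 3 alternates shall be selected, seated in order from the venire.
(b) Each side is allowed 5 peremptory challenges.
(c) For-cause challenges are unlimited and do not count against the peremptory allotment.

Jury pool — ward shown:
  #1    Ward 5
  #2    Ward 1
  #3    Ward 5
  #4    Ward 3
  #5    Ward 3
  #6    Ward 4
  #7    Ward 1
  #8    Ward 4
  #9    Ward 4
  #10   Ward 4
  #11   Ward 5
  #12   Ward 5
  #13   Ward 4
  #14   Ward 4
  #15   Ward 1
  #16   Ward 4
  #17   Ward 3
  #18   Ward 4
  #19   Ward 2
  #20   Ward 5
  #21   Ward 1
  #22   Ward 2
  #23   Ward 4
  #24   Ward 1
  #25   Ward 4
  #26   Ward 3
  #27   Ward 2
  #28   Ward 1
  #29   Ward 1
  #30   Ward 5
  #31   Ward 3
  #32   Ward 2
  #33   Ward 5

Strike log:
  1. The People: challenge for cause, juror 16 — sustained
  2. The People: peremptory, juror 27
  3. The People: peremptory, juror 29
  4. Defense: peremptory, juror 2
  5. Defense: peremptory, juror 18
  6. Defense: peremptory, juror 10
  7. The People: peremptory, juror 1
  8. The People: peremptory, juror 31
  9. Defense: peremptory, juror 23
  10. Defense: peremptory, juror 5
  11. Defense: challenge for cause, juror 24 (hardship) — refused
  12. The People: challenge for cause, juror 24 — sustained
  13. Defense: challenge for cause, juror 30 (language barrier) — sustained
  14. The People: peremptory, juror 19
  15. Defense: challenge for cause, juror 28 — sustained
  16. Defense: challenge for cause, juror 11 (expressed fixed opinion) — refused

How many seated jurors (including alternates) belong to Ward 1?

Removed: #1, #2, #5, #10, #16, #18, #19, #23, #24, #27, #28, #29, #30, #31.
Seated (15 incl. alternates): #3, #4, #6, #7, #8, #9, #11, #12, #13, #14, #15, #17, #20, #21, #22.
Of those, in Ward 1: #7, #15, #21 → 3.

3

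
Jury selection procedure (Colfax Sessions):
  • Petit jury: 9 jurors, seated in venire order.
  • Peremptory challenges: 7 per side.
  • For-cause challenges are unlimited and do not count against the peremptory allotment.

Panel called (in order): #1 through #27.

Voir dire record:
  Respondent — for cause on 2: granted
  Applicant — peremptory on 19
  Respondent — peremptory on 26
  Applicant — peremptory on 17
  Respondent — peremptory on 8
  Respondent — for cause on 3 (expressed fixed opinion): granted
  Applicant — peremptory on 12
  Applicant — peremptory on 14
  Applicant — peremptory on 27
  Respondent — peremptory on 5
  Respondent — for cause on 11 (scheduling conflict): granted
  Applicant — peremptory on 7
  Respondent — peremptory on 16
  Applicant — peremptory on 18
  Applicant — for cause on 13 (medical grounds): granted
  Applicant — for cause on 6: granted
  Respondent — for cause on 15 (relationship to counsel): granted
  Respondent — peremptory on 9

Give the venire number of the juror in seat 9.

25

Removed: #2, #3, #5, #6, #7, #8, #9, #11, #12, #13, #14, #15, #16, #17, #18, #19, #26, #27.
Seating in order: seats 1–9 → #1, #4, #10, #20, #21, #22, #23, #24, #25.
So seat 9 is #25.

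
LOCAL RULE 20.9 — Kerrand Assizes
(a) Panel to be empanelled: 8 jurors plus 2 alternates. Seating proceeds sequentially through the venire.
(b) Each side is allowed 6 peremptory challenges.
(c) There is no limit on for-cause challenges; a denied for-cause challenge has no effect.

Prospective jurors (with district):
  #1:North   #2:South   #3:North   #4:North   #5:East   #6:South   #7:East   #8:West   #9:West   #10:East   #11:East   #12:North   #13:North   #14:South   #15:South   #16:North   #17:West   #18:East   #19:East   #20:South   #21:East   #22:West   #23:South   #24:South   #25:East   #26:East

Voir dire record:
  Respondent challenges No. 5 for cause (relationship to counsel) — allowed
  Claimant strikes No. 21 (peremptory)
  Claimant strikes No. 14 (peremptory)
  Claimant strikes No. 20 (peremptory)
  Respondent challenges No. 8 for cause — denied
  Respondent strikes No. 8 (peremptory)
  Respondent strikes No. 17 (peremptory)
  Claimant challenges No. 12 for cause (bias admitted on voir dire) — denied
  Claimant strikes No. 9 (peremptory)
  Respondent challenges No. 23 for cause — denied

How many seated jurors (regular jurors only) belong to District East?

Removed: #5, #8, #9, #14, #17, #20, #21.
Seated jurors 1–8: #1, #2, #3, #4, #6, #7, #10, #11 (alternates #12, #13 not counted).
Of those, in District East: #7, #10, #11 → 3.

3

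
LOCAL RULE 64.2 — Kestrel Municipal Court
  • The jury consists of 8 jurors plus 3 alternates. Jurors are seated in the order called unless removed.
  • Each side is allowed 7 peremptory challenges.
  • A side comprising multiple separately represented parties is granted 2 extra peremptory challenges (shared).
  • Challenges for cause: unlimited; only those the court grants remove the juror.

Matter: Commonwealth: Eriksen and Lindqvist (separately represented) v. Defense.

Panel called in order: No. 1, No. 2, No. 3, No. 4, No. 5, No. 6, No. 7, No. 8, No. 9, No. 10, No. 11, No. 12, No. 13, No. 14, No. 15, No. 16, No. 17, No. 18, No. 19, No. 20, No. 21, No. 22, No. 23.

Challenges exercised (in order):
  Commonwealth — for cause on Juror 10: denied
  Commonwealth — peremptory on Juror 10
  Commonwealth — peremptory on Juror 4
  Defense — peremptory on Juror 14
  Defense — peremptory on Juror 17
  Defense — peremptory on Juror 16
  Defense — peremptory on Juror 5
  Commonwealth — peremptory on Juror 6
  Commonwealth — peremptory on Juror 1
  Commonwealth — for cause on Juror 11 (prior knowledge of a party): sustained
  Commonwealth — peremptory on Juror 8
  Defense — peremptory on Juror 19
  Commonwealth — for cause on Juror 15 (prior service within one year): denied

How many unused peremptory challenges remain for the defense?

2

Defense allotment: 7.
Defense peremptories used: #14, #17, #16, #5, #19 — 5.
Remaining: 7 − 5 = 2.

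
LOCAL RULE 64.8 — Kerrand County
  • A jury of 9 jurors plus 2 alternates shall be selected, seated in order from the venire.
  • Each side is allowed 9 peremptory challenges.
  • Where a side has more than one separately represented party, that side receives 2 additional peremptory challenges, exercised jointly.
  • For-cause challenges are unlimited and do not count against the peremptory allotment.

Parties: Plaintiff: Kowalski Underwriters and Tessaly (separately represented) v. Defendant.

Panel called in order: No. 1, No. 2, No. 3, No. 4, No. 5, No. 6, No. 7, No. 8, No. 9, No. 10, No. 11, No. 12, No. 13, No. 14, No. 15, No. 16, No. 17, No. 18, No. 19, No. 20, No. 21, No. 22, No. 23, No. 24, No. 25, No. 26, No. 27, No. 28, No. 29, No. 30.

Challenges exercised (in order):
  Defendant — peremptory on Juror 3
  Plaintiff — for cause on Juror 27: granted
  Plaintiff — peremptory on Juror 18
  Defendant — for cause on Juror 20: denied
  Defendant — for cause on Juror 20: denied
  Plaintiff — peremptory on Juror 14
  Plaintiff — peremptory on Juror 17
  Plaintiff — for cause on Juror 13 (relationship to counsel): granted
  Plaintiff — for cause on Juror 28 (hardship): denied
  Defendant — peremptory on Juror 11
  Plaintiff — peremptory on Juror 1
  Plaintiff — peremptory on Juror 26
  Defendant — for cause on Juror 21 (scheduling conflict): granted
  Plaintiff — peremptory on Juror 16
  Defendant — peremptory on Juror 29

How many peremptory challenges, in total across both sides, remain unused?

11

Plaintiff allotment: 9 base + 2 multi-party = 11. Defendant allotment: 9.
Plaintiff peremptories used: #18, #14, #17, #1, #26, #16 — 6 (for-cause on #27, #13, #28 don't count).
Defendant peremptories used: #3, #11, #29 — 3 (for-cause on #20, #20, #21 don't count).
Remaining: (11 − 6) + (9 − 3) = 11.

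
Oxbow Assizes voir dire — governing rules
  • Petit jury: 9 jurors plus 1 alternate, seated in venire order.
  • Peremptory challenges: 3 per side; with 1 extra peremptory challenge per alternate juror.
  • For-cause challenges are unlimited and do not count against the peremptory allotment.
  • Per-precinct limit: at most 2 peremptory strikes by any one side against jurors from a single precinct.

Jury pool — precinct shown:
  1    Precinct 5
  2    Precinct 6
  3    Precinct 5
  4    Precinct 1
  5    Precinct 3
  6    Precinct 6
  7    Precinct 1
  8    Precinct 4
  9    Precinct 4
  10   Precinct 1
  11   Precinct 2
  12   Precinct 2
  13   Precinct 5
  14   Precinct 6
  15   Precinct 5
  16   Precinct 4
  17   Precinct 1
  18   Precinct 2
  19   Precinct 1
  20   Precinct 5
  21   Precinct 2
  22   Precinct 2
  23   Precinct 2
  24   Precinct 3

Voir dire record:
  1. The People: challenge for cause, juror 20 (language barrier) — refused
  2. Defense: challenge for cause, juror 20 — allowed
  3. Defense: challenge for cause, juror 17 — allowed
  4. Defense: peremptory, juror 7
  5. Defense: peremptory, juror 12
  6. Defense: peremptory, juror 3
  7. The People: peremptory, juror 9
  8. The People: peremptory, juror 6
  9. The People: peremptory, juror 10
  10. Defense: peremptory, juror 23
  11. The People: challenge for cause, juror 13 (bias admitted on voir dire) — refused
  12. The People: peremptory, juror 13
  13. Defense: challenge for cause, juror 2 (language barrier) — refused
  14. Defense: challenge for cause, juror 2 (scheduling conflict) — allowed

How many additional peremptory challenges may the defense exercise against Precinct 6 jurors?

0

Defense peremptories so far: #7, #12, #3, #23 — 4 of 4 used, 0 left overall.
Against Precinct 6: none yet — per-precinct cap 2 leaves 2.
Binding limit: min(0, 2) = 0.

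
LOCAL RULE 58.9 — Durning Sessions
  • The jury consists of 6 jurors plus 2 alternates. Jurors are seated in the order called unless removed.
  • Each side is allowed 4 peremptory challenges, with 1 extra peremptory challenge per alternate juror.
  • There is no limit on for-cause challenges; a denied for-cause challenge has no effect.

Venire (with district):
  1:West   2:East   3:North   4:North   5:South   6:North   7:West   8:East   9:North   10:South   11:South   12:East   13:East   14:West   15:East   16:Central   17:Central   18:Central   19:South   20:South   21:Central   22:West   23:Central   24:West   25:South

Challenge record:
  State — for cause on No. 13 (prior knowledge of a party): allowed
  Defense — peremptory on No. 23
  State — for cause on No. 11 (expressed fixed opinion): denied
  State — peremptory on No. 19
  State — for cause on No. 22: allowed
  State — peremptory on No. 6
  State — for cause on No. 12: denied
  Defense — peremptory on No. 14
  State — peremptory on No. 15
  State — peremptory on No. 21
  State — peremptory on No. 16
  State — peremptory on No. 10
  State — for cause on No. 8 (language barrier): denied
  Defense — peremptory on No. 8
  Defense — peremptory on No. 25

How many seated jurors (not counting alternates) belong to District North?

Removed: #6, #8, #10, #13, #14, #15, #16, #19, #21, #22, #23, #25.
Seated jurors 1–6: #1, #2, #3, #4, #5, #7 (alternates #9, #11 not counted).
Of those, in District North: #3, #4 → 2.

2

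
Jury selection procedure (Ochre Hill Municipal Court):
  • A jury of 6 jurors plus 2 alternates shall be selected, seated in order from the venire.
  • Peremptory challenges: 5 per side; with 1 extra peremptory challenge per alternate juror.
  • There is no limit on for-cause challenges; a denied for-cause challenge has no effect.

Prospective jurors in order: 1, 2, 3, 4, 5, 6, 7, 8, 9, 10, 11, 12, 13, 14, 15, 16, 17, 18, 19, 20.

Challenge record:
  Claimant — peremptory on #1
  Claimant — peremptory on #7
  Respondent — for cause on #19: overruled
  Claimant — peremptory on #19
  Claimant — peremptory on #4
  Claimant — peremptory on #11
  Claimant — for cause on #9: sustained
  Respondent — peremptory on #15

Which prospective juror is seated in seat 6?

10

Removed: #1, #4, #7, #9, #11, #15, #19.
Filling seats in venire order through position 6: #2, #3, #5, #6, #8, #10.
So seat 6 is #10.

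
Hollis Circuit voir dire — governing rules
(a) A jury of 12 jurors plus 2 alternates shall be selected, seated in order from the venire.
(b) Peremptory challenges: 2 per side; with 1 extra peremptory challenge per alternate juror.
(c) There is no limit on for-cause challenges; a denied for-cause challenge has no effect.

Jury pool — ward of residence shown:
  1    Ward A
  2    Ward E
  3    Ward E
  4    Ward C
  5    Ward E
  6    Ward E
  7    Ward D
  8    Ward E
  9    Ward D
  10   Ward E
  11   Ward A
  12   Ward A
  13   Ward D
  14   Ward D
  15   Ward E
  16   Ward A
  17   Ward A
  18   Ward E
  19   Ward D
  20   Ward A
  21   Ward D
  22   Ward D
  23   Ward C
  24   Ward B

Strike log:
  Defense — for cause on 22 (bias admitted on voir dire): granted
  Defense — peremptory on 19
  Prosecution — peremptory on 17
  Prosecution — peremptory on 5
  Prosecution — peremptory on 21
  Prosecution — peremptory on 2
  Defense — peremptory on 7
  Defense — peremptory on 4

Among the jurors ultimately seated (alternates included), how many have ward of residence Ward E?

Removed: #2, #4, #5, #7, #17, #19, #21, #22.
Seated (14 incl. alternates): #1, #3, #6, #8, #9, #10, #11, #12, #13, #14, #15, #16, #18, #20.
Of those, in Ward E: #3, #6, #8, #10, #15, #18 → 6.

6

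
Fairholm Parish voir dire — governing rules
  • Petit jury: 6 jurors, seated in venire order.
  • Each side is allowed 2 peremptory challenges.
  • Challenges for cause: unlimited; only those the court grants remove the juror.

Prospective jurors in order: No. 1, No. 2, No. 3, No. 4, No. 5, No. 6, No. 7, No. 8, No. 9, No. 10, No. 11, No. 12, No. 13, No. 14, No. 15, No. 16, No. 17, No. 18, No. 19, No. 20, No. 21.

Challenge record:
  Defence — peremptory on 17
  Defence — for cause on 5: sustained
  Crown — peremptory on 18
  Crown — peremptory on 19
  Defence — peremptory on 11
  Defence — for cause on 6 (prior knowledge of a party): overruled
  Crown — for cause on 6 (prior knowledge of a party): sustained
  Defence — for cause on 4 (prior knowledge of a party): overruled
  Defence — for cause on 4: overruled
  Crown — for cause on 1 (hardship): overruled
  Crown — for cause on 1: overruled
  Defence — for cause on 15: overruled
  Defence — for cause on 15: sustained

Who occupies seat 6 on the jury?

Removed: #5, #6, #11, #15, #17, #18, #19. (#1, #4 stay — for-cause denied.)
Seating in order: seats 1–6 → #1, #2, #3, #4, #7, #8.
So seat 6 is #8.

8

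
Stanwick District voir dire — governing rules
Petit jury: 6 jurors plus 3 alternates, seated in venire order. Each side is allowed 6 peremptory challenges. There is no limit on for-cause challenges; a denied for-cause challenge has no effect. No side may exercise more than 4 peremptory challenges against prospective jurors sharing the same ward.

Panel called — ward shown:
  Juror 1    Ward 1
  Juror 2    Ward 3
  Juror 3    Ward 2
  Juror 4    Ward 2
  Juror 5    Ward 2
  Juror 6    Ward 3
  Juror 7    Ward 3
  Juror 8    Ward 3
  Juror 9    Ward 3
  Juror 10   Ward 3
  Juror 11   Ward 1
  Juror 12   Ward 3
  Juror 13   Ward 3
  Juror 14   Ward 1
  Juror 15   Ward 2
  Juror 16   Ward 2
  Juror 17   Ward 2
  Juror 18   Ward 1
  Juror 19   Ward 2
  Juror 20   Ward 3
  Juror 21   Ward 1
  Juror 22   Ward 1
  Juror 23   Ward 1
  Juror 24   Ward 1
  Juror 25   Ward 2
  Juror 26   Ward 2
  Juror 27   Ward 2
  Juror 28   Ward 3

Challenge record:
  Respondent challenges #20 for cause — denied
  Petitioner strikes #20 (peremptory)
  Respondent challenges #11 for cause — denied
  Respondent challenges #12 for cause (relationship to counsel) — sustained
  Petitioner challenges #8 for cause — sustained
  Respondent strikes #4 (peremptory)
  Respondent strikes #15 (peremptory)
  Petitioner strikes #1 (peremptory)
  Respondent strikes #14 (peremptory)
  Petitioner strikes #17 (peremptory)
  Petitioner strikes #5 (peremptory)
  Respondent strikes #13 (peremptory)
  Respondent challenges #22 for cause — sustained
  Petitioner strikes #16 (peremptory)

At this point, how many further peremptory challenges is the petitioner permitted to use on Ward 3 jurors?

Petitioner peremptories so far: #20, #1, #17, #5, #16 — 5 of 6 used, 1 left overall.
Against Ward 3: #20 — 1 used; per-ward cap 4 leaves 3.
Binding limit: min(1, 3) = 1.

1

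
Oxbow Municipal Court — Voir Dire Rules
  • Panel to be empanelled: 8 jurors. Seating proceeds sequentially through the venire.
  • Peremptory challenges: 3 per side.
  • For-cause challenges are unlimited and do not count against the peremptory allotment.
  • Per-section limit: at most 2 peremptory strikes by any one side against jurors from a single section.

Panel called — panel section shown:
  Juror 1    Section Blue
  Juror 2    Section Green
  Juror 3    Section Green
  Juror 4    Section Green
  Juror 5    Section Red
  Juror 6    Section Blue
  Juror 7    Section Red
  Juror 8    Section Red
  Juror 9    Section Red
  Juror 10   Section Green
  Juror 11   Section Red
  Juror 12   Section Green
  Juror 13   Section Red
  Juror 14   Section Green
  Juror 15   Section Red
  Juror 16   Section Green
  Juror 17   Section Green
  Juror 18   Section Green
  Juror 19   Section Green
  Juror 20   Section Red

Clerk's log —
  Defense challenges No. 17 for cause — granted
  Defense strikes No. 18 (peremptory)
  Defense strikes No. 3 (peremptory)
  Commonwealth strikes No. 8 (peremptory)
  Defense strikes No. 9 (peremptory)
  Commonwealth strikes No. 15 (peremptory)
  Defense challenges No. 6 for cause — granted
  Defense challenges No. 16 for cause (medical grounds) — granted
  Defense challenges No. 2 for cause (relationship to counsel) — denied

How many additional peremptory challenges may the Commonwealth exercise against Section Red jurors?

Commonwealth peremptories so far: #8, #15 — 2 of 3 used, 1 left overall.
Against Section Red: #8, #15 — 2 used; per-section cap 2 leaves 0.
Binding limit: min(1, 0) = 0.

0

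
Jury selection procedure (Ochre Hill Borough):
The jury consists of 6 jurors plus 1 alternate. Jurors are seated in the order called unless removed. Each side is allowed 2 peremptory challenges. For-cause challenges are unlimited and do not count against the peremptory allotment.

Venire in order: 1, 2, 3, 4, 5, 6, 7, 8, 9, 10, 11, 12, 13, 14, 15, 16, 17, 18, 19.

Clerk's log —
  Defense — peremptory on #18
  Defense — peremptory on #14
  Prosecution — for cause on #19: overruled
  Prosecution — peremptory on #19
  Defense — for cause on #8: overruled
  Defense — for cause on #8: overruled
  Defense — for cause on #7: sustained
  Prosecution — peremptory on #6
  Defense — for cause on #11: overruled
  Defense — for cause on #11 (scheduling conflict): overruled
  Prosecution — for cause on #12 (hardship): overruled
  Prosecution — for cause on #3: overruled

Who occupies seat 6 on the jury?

8

Removed: #6, #7, #14, #18, #19. (#3, #8, #11, #12 stay — for-cause denied.)
Seating in order: seats 1–6 → #1, #2, #3, #4, #5, #8; alternates → #9.
So seat 6 is #8.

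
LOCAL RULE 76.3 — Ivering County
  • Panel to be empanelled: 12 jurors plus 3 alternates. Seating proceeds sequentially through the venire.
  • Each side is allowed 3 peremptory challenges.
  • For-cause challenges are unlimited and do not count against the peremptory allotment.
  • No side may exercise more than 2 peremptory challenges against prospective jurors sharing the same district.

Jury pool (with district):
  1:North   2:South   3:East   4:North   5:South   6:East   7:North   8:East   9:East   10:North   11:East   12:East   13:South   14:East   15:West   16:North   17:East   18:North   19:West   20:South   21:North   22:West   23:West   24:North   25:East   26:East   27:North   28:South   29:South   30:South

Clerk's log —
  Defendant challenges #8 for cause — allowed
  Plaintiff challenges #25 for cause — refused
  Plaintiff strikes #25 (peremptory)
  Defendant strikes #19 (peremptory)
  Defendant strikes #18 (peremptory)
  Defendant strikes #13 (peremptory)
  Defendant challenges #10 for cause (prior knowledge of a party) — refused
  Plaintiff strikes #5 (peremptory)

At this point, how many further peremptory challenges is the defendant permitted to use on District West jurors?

0

Defendant peremptories so far: #19, #18, #13 — 3 of 3 used, 0 left overall.
Against District West: #19 — 1 used; per-district cap 2 leaves 1.
Binding limit: min(0, 1) = 0.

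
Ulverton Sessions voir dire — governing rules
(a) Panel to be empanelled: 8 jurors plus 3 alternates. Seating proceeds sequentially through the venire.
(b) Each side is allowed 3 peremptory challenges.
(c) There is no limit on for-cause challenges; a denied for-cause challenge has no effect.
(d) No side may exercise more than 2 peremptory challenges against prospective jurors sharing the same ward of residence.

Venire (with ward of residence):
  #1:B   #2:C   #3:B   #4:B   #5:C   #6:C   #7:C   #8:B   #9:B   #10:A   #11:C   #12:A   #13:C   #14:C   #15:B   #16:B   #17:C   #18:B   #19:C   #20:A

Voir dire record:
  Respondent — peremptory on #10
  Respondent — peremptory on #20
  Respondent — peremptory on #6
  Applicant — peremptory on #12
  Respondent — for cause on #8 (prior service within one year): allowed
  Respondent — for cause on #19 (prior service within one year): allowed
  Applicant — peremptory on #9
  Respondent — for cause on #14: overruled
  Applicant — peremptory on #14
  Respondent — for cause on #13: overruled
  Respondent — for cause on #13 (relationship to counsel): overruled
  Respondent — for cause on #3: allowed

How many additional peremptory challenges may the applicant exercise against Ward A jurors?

Applicant peremptories so far: #12, #9, #14 — 3 of 3 used, 0 left overall.
Against Ward A: #12 — 1 used; per-ward cap 2 leaves 1.
Binding limit: min(0, 1) = 0.

0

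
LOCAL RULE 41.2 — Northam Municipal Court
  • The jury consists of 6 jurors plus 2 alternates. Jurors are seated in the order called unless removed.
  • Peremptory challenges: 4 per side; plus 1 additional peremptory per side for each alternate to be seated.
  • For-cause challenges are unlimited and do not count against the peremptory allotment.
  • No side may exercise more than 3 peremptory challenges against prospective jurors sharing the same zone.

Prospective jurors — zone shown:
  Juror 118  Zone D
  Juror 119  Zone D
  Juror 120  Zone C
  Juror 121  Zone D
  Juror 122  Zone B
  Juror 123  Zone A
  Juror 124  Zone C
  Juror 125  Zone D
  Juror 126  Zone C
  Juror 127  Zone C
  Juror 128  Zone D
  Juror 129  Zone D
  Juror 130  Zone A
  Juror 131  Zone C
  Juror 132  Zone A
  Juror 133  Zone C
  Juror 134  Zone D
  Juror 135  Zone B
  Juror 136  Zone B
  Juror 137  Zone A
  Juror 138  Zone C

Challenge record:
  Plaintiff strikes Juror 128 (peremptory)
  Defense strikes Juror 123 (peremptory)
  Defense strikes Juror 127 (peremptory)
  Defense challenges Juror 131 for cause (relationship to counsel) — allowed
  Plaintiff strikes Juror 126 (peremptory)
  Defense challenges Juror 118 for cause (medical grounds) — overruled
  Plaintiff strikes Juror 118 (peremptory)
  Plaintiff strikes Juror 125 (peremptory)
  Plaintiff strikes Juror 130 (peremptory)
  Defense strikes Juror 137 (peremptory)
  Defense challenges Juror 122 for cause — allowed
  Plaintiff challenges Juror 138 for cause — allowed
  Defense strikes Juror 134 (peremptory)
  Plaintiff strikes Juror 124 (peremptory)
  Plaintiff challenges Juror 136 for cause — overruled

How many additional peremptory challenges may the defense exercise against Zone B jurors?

2

Defense peremptories so far: #123, #127, #137, #134 — 4 of 6 used, 2 left overall.
Against Zone B: none yet — per-zone cap 3 leaves 3.
Binding limit: min(2, 3) = 2.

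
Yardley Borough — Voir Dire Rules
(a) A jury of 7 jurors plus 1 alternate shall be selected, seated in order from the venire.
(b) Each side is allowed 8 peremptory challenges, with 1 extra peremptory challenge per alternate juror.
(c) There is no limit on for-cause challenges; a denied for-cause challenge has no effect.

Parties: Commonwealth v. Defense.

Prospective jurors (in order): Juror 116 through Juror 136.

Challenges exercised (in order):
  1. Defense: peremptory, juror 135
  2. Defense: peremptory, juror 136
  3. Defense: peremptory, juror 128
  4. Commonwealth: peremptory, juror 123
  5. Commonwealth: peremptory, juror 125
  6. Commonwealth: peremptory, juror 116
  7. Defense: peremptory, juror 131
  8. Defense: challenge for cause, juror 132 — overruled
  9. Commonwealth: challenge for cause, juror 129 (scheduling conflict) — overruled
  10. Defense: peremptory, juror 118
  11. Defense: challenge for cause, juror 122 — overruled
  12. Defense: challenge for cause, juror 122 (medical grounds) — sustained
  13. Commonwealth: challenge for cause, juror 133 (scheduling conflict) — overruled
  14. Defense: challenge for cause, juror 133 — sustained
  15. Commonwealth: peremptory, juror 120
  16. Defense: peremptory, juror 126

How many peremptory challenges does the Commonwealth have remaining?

5

Commonwealth allotment: 8 base + 1 × 1 alternate = 9.
Commonwealth peremptories used: #123, #125, #116, #120 — 4 (for-cause on #129, #133 don't count).
Remaining: 9 − 4 = 5.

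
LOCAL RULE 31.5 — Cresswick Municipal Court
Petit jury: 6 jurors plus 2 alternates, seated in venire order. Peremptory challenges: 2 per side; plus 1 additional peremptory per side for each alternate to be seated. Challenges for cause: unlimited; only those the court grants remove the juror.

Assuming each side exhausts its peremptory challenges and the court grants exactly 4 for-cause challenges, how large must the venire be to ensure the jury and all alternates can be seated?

Seats to fill: 6 + 2 alternates = 8.
Peremptories: 2 + 1×2 = 4 per side × 2 sides = 8.
For-cause removals: 4.
Minimum venire: 8 + 8 + 4 = 20.

20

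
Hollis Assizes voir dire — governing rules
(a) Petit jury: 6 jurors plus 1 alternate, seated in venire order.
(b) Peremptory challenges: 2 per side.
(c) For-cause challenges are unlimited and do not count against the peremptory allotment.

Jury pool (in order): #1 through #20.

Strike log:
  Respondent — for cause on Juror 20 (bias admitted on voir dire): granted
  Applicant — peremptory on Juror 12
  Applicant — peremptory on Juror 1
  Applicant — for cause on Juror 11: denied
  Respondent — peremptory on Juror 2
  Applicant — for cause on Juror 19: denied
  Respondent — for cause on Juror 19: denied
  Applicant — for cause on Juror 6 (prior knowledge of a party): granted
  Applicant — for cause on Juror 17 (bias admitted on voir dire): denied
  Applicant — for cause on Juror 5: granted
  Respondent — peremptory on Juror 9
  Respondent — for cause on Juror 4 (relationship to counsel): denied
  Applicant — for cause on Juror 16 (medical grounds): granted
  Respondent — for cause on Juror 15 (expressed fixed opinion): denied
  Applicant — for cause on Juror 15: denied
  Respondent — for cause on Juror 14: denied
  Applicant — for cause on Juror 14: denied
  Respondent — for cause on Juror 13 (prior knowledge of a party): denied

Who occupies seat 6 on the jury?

Removed: #1, #2, #5, #6, #9, #12, #16, #20. (#4, #11, #13, #14, #15, #17, #19 stay — for-cause denied.)
Seating in order: seats 1–6 → #3, #4, #7, #8, #10, #11; alternates → #13.
So seat 6 is #11.

11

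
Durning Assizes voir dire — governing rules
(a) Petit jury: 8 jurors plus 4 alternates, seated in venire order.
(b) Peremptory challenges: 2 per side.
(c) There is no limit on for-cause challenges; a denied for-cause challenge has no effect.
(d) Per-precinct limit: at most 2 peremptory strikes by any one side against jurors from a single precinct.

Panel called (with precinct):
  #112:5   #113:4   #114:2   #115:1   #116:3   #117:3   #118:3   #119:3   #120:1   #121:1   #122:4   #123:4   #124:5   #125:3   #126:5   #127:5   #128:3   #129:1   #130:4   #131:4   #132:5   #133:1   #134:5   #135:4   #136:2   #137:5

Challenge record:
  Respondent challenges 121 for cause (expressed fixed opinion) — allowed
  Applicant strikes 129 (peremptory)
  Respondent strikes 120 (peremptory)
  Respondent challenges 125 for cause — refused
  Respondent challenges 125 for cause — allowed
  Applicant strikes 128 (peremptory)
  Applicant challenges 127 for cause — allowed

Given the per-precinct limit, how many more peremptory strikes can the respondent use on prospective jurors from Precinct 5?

1

Respondent peremptories so far: #120 — 1 of 2 used, 1 left overall.
Against Precinct 5: none yet — per-precinct cap 2 leaves 2.
Binding limit: min(1, 2) = 1.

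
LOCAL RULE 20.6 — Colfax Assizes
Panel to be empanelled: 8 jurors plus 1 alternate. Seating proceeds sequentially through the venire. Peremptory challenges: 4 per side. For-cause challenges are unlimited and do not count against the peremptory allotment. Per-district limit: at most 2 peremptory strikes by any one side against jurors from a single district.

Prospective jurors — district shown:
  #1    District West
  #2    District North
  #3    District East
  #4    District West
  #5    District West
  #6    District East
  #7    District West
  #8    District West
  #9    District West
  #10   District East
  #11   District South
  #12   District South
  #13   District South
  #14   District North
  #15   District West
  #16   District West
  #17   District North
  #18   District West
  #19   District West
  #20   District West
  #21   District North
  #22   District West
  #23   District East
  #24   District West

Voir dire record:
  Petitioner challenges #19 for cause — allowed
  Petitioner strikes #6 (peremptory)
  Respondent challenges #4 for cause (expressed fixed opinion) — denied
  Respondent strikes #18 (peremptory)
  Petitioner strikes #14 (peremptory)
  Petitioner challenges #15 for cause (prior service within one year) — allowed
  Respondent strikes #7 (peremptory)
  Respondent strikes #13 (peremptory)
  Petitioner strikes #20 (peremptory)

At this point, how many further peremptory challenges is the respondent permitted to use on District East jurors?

Respondent peremptories so far: #18, #7, #13 — 3 of 4 used, 1 left overall.
Against District East: none yet — per-district cap 2 leaves 2.
Binding limit: min(1, 2) = 1.

1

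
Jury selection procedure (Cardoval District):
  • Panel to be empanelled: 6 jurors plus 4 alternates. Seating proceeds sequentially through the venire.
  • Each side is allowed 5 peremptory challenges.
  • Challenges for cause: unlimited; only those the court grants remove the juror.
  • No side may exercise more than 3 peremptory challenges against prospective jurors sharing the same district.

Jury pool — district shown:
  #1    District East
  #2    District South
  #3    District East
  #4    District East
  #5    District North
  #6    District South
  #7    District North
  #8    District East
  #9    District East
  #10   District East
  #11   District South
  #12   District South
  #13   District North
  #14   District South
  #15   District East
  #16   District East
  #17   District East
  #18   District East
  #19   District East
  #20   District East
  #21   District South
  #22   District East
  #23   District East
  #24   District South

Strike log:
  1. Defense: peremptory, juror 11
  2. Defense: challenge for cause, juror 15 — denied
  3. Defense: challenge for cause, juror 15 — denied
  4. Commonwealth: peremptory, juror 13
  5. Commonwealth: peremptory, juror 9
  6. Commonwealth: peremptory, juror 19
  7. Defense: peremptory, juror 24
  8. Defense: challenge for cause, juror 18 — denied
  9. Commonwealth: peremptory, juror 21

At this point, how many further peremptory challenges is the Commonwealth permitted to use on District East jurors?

Commonwealth peremptories so far: #13, #9, #19, #21 — 4 of 5 used, 1 left overall.
Against District East: #9, #19 — 2 used; per-district cap 3 leaves 1.
Binding limit: min(1, 1) = 1.

1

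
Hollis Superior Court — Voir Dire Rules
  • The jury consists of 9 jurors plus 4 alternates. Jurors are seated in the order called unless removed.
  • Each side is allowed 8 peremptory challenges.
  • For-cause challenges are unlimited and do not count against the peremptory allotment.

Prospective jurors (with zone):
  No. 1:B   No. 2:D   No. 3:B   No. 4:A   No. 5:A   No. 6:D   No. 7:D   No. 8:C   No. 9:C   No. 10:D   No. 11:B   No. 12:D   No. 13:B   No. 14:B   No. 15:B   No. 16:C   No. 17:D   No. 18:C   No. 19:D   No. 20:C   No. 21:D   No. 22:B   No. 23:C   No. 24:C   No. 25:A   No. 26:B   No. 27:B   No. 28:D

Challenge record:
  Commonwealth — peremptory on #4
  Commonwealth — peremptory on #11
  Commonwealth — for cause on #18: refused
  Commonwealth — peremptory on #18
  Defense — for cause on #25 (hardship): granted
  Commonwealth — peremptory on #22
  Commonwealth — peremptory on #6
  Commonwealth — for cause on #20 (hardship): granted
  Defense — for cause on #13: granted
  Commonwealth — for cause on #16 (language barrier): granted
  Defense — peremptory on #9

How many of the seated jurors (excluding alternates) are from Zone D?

Removed: #4, #6, #9, #11, #13, #16, #18, #20, #22, #25.
Seated jurors 1–9: #1, #2, #3, #5, #7, #8, #10, #12, #14 (alternates #15, #17, #19, #21 not counted).
Of those, in Zone D: #2, #7, #10, #12 → 4.

4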